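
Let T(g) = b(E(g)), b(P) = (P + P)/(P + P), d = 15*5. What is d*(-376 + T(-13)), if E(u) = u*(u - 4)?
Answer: -28125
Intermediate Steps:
d = 75
E(u) = u*(-4 + u)
b(P) = 1 (b(P) = (2*P)/((2*P)) = (2*P)*(1/(2*P)) = 1)
T(g) = 1
d*(-376 + T(-13)) = 75*(-376 + 1) = 75*(-375) = -28125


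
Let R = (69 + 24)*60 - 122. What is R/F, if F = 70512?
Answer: 2729/35256 ≈ 0.077405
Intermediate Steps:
R = 5458 (R = 93*60 - 122 = 5580 - 122 = 5458)
R/F = 5458/70512 = 5458*(1/70512) = 2729/35256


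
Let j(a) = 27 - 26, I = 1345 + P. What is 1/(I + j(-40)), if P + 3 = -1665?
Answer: -1/322 ≈ -0.0031056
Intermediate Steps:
P = -1668 (P = -3 - 1665 = -1668)
I = -323 (I = 1345 - 1668 = -323)
j(a) = 1
1/(I + j(-40)) = 1/(-323 + 1) = 1/(-322) = -1/322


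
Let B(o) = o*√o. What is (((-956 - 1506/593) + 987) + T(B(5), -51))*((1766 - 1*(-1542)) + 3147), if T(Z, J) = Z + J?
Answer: -86277530/593 + 32275*√5 ≈ -73324.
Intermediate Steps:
B(o) = o^(3/2)
T(Z, J) = J + Z
(((-956 - 1506/593) + 987) + T(B(5), -51))*((1766 - 1*(-1542)) + 3147) = (((-956 - 1506/593) + 987) + (-51 + 5^(3/2)))*((1766 - 1*(-1542)) + 3147) = (((-956 - 1506*1/593) + 987) + (-51 + 5*√5))*((1766 + 1542) + 3147) = (((-956 - 1506/593) + 987) + (-51 + 5*√5))*(3308 + 3147) = ((-568414/593 + 987) + (-51 + 5*√5))*6455 = (16877/593 + (-51 + 5*√5))*6455 = (-13366/593 + 5*√5)*6455 = -86277530/593 + 32275*√5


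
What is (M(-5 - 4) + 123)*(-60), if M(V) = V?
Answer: -6840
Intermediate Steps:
(M(-5 - 4) + 123)*(-60) = ((-5 - 4) + 123)*(-60) = (-9 + 123)*(-60) = 114*(-60) = -6840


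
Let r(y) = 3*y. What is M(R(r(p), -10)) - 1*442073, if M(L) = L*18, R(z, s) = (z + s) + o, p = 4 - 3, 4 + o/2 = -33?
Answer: -443531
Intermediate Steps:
o = -74 (o = -8 + 2*(-33) = -8 - 66 = -74)
p = 1
R(z, s) = -74 + s + z (R(z, s) = (z + s) - 74 = (s + z) - 74 = -74 + s + z)
M(L) = 18*L
M(R(r(p), -10)) - 1*442073 = 18*(-74 - 10 + 3*1) - 1*442073 = 18*(-74 - 10 + 3) - 442073 = 18*(-81) - 442073 = -1458 - 442073 = -443531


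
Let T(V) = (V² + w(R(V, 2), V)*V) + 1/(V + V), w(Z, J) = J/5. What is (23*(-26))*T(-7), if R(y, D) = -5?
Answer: -1229189/35 ≈ -35120.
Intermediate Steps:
w(Z, J) = J/5 (w(Z, J) = J*(⅕) = J/5)
T(V) = 1/(2*V) + 6*V²/5 (T(V) = (V² + (V/5)*V) + 1/(V + V) = (V² + V²/5) + 1/(2*V) = 6*V²/5 + 1/(2*V) = 1/(2*V) + 6*V²/5)
(23*(-26))*T(-7) = (23*(-26))*((⅒)*(5 + 12*(-7)³)/(-7)) = -299*(-1)*(5 + 12*(-343))/(5*7) = -299*(-1)*(5 - 4116)/(5*7) = -299*(-1)*(-4111)/(5*7) = -598*4111/70 = -1229189/35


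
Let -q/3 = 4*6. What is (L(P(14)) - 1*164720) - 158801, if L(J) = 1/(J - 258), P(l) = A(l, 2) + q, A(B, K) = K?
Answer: -106114889/328 ≈ -3.2352e+5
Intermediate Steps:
q = -72 (q = -12*6 = -3*24 = -72)
P(l) = -70 (P(l) = 2 - 72 = -70)
L(J) = 1/(-258 + J)
(L(P(14)) - 1*164720) - 158801 = (1/(-258 - 70) - 1*164720) - 158801 = (1/(-328) - 164720) - 158801 = (-1/328 - 164720) - 158801 = -54028161/328 - 158801 = -106114889/328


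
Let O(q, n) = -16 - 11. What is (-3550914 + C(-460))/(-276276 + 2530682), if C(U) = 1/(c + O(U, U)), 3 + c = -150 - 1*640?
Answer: -2911749481/1848612920 ≈ -1.5751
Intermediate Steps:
O(q, n) = -27
c = -793 (c = -3 + (-150 - 1*640) = -3 + (-150 - 640) = -3 - 790 = -793)
C(U) = -1/820 (C(U) = 1/(-793 - 27) = 1/(-820) = -1/820)
(-3550914 + C(-460))/(-276276 + 2530682) = (-3550914 - 1/820)/(-276276 + 2530682) = -2911749481/820/2254406 = -2911749481/820*1/2254406 = -2911749481/1848612920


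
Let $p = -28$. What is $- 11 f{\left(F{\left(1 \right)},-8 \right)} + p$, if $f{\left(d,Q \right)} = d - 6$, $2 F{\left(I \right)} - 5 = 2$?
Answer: $- \frac{1}{2} \approx -0.5$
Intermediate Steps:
$F{\left(I \right)} = \frac{7}{2}$ ($F{\left(I \right)} = \frac{5}{2} + \frac{1}{2} \cdot 2 = \frac{5}{2} + 1 = \frac{7}{2}$)
$f{\left(d,Q \right)} = -6 + d$ ($f{\left(d,Q \right)} = d - 6 = -6 + d$)
$- 11 f{\left(F{\left(1 \right)},-8 \right)} + p = - 11 \left(-6 + \frac{7}{2}\right) - 28 = \left(-11\right) \left(- \frac{5}{2}\right) - 28 = \frac{55}{2} - 28 = - \frac{1}{2}$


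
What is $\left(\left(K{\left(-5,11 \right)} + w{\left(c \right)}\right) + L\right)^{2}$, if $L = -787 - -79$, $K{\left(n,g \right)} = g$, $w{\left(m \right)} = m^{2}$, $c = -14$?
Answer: $251001$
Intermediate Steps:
$L = -708$ ($L = -787 + 79 = -708$)
$\left(\left(K{\left(-5,11 \right)} + w{\left(c \right)}\right) + L\right)^{2} = \left(\left(11 + \left(-14\right)^{2}\right) - 708\right)^{2} = \left(\left(11 + 196\right) - 708\right)^{2} = \left(207 - 708\right)^{2} = \left(-501\right)^{2} = 251001$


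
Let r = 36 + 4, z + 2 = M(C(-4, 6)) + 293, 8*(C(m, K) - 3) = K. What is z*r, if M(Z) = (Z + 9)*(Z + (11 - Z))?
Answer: 17250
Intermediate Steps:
C(m, K) = 3 + K/8
M(Z) = 99 + 11*Z (M(Z) = (9 + Z)*11 = 99 + 11*Z)
z = 1725/4 (z = -2 + ((99 + 11*(3 + (⅛)*6)) + 293) = -2 + ((99 + 11*(3 + ¾)) + 293) = -2 + ((99 + 11*(15/4)) + 293) = -2 + ((99 + 165/4) + 293) = -2 + (561/4 + 293) = -2 + 1733/4 = 1725/4 ≈ 431.25)
r = 40
z*r = (1725/4)*40 = 17250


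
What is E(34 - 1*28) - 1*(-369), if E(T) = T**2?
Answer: 405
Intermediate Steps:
E(34 - 1*28) - 1*(-369) = (34 - 1*28)**2 - 1*(-369) = (34 - 28)**2 + 369 = 6**2 + 369 = 36 + 369 = 405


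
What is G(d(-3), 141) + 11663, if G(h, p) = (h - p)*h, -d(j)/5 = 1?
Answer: 12393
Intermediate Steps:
d(j) = -5 (d(j) = -5*1 = -5)
G(h, p) = h*(h - p)
G(d(-3), 141) + 11663 = -5*(-5 - 1*141) + 11663 = -5*(-5 - 141) + 11663 = -5*(-146) + 11663 = 730 + 11663 = 12393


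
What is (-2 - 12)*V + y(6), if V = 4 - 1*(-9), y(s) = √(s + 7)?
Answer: -182 + √13 ≈ -178.39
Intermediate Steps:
y(s) = √(7 + s)
V = 13 (V = 4 + 9 = 13)
(-2 - 12)*V + y(6) = (-2 - 12)*13 + √(7 + 6) = -14*13 + √13 = -182 + √13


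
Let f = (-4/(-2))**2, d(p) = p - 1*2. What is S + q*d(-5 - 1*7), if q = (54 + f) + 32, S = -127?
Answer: -1387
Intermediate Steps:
d(p) = -2 + p (d(p) = p - 2 = -2 + p)
f = 4 (f = (-4*(-1/2))**2 = 2**2 = 4)
q = 90 (q = (54 + 4) + 32 = 58 + 32 = 90)
S + q*d(-5 - 1*7) = -127 + 90*(-2 + (-5 - 1*7)) = -127 + 90*(-2 + (-5 - 7)) = -127 + 90*(-2 - 12) = -127 + 90*(-14) = -127 - 1260 = -1387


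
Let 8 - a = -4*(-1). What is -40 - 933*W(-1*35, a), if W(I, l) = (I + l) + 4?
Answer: 25151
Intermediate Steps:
a = 4 (a = 8 - (-4)*(-1) = 8 - 1*4 = 8 - 4 = 4)
W(I, l) = 4 + I + l
-40 - 933*W(-1*35, a) = -40 - 933*(4 - 1*35 + 4) = -40 - 933*(4 - 35 + 4) = -40 - 933*(-27) = -40 + 25191 = 25151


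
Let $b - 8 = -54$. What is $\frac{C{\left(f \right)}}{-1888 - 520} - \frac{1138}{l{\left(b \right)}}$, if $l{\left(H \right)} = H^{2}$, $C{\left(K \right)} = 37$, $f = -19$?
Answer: $- \frac{704649}{1273832} \approx -0.55317$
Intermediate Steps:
$b = -46$ ($b = 8 - 54 = -46$)
$\frac{C{\left(f \right)}}{-1888 - 520} - \frac{1138}{l{\left(b \right)}} = \frac{37}{-1888 - 520} - \frac{1138}{\left(-46\right)^{2}} = \frac{37}{-2408} - \frac{1138}{2116} = 37 \left(- \frac{1}{2408}\right) - \frac{569}{1058} = - \frac{37}{2408} - \frac{569}{1058} = - \frac{704649}{1273832}$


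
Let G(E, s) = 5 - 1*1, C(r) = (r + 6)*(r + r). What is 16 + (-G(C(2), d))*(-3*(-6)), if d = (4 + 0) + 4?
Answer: -56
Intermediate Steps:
d = 8 (d = 4 + 4 = 8)
C(r) = 2*r*(6 + r) (C(r) = (6 + r)*(2*r) = 2*r*(6 + r))
G(E, s) = 4 (G(E, s) = 5 - 1 = 4)
16 + (-G(C(2), d))*(-3*(-6)) = 16 + (-1*4)*(-3*(-6)) = 16 - 4*18 = 16 - 72 = -56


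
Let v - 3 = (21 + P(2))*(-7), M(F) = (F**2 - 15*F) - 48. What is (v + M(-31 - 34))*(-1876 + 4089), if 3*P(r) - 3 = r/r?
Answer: 33186148/3 ≈ 1.1062e+7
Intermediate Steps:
P(r) = 4/3 (P(r) = 1 + (r/r)/3 = 1 + (1/3)*1 = 1 + 1/3 = 4/3)
M(F) = -48 + F**2 - 15*F
v = -460/3 (v = 3 + (21 + 4/3)*(-7) = 3 + (67/3)*(-7) = 3 - 469/3 = -460/3 ≈ -153.33)
(v + M(-31 - 34))*(-1876 + 4089) = (-460/3 + (-48 + (-31 - 34)**2 - 15*(-31 - 34)))*(-1876 + 4089) = (-460/3 + (-48 + (-65)**2 - 15*(-65)))*2213 = (-460/3 + (-48 + 4225 + 975))*2213 = (-460/3 + 5152)*2213 = (14996/3)*2213 = 33186148/3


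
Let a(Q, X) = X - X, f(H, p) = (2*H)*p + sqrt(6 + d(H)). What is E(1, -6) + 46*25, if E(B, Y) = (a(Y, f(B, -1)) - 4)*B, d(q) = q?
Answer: 1146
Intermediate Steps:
f(H, p) = sqrt(6 + H) + 2*H*p (f(H, p) = (2*H)*p + sqrt(6 + H) = 2*H*p + sqrt(6 + H) = sqrt(6 + H) + 2*H*p)
a(Q, X) = 0
E(B, Y) = -4*B (E(B, Y) = (0 - 4)*B = -4*B)
E(1, -6) + 46*25 = -4*1 + 46*25 = -4 + 1150 = 1146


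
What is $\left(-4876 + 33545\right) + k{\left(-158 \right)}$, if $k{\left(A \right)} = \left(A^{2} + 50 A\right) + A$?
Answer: $45575$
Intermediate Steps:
$k{\left(A \right)} = A^{2} + 51 A$
$\left(-4876 + 33545\right) + k{\left(-158 \right)} = \left(-4876 + 33545\right) - 158 \left(51 - 158\right) = 28669 - -16906 = 28669 + 16906 = 45575$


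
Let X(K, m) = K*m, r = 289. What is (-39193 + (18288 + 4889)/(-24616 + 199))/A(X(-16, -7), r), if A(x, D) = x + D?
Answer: -956998658/9791217 ≈ -97.740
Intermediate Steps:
A(x, D) = D + x
(-39193 + (18288 + 4889)/(-24616 + 199))/A(X(-16, -7), r) = (-39193 + (18288 + 4889)/(-24616 + 199))/(289 - 16*(-7)) = (-39193 + 23177/(-24417))/(289 + 112) = (-39193 + 23177*(-1/24417))/401 = (-39193 - 23177/24417)*(1/401) = -956998658/24417*1/401 = -956998658/9791217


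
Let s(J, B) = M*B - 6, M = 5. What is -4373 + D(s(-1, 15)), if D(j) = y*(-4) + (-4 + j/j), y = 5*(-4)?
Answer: -4296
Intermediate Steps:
y = -20
s(J, B) = -6 + 5*B (s(J, B) = 5*B - 6 = -6 + 5*B)
D(j) = 77 (D(j) = -20*(-4) + (-4 + j/j) = 80 + (-4 + 1) = 80 - 3 = 77)
-4373 + D(s(-1, 15)) = -4373 + 77 = -4296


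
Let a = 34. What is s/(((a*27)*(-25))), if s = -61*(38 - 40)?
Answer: -61/11475 ≈ -0.0053159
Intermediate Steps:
s = 122 (s = -61*(-2) = 122)
s/(((a*27)*(-25))) = 122/(((34*27)*(-25))) = 122/((918*(-25))) = 122/(-22950) = 122*(-1/22950) = -61/11475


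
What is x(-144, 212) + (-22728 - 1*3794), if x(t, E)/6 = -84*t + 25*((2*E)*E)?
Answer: 13529254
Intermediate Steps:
x(t, E) = -504*t + 300*E² (x(t, E) = 6*(-84*t + 25*((2*E)*E)) = 6*(-84*t + 25*(2*E²)) = 6*(-84*t + 50*E²) = -504*t + 300*E²)
x(-144, 212) + (-22728 - 1*3794) = (-504*(-144) + 300*212²) + (-22728 - 1*3794) = (72576 + 300*44944) + (-22728 - 3794) = (72576 + 13483200) - 26522 = 13555776 - 26522 = 13529254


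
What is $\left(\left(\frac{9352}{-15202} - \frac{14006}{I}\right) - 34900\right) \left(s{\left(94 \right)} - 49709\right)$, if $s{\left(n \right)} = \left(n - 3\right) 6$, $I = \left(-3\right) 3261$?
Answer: $\frac{127584063139779526}{74360583} \approx 1.7157 \cdot 10^{9}$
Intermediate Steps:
$I = -9783$
$s{\left(n \right)} = -18 + 6 n$ ($s{\left(n \right)} = \left(-3 + n\right) 6 = -18 + 6 n$)
$\left(\left(\frac{9352}{-15202} - \frac{14006}{I}\right) - 34900\right) \left(s{\left(94 \right)} - 49709\right) = \left(\left(\frac{9352}{-15202} - \frac{14006}{-9783}\right) - 34900\right) \left(\left(-18 + 6 \cdot 94\right) - 49709\right) = \left(\left(9352 \left(- \frac{1}{15202}\right) - - \frac{14006}{9783}\right) - 34900\right) \left(\left(-18 + 564\right) - 49709\right) = \left(\left(- \frac{4676}{7601} + \frac{14006}{9783}\right) - 34900\right) \left(546 - 49709\right) = \left(\frac{60714298}{74360583} - 34900\right) \left(-49163\right) = \left(- \frac{2595123632402}{74360583}\right) \left(-49163\right) = \frac{127584063139779526}{74360583}$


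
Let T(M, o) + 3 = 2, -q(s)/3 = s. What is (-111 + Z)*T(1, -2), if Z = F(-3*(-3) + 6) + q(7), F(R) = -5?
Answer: 137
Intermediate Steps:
q(s) = -3*s
Z = -26 (Z = -5 - 3*7 = -5 - 21 = -26)
T(M, o) = -1 (T(M, o) = -3 + 2 = -1)
(-111 + Z)*T(1, -2) = (-111 - 26)*(-1) = -137*(-1) = 137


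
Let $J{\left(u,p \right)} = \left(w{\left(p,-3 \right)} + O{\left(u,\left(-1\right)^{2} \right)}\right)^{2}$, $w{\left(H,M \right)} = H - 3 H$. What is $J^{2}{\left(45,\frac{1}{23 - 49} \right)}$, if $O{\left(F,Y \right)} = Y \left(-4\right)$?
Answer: $\frac{6765201}{28561} \approx 236.87$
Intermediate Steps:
$O{\left(F,Y \right)} = - 4 Y$
$w{\left(H,M \right)} = - 2 H$
$J{\left(u,p \right)} = \left(-4 - 2 p\right)^{2}$ ($J{\left(u,p \right)} = \left(- 2 p - 4 \left(-1\right)^{2}\right)^{2} = \left(- 2 p - 4\right)^{2} = \left(-4 - 2 p\right)^{2}$)
$J^{2}{\left(45,\frac{1}{23 - 49} \right)} = \left(4 \left(2 + \frac{1}{23 - 49}\right)^{2}\right)^{2} = \left(4 \left(2 + \frac{1}{-26}\right)^{2}\right)^{2} = \left(4 \left(2 - \frac{1}{26}\right)^{2}\right)^{2} = \left(4 \left(\frac{51}{26}\right)^{2}\right)^{2} = \left(4 \cdot \frac{2601}{676}\right)^{2} = \left(\frac{2601}{169}\right)^{2} = \frac{6765201}{28561}$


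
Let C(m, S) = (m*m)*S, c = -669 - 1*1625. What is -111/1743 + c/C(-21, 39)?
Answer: -281311/1427517 ≈ -0.19706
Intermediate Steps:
c = -2294 (c = -669 - 1625 = -2294)
C(m, S) = S*m² (C(m, S) = m²*S = S*m²)
-111/1743 + c/C(-21, 39) = -111/1743 - 2294/(39*(-21)²) = -111*1/1743 - 2294/(39*441) = -37/581 - 2294/17199 = -281311/1427517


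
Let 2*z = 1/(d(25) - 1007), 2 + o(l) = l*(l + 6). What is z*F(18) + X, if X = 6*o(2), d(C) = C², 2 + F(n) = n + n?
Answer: 32071/382 ≈ 83.955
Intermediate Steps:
F(n) = -2 + 2*n (F(n) = -2 + (n + n) = -2 + 2*n)
o(l) = -2 + l*(6 + l) (o(l) = -2 + l*(l + 6) = -2 + l*(6 + l))
z = -1/764 (z = 1/(2*(25² - 1007)) = 1/(2*(625 - 1007)) = (½)/(-382) = (½)*(-1/382) = -1/764 ≈ -0.0013089)
X = 84 (X = 6*(-2 + 2² + 6*2) = 6*(-2 + 4 + 12) = 6*14 = 84)
z*F(18) + X = -(-2 + 2*18)/764 + 84 = -(-2 + 36)/764 + 84 = -1/764*34 + 84 = -17/382 + 84 = 32071/382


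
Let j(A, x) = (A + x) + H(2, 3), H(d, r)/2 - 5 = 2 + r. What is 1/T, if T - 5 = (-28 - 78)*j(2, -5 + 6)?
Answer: -1/2433 ≈ -0.00041102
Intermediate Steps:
H(d, r) = 14 + 2*r (H(d, r) = 10 + 2*(2 + r) = 10 + (4 + 2*r) = 14 + 2*r)
j(A, x) = 20 + A + x (j(A, x) = (A + x) + (14 + 2*3) = (A + x) + (14 + 6) = (A + x) + 20 = 20 + A + x)
T = -2433 (T = 5 + (-28 - 78)*(20 + 2 + (-5 + 6)) = 5 - 106*(20 + 2 + 1) = 5 - 106*23 = 5 - 2438 = -2433)
1/T = 1/(-2433) = -1/2433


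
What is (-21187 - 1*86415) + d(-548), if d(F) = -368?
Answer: -107970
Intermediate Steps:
(-21187 - 1*86415) + d(-548) = (-21187 - 1*86415) - 368 = (-21187 - 86415) - 368 = -107602 - 368 = -107970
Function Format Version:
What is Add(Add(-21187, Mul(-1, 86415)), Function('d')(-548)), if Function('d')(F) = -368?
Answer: -107970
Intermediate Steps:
Add(Add(-21187, Mul(-1, 86415)), Function('d')(-548)) = Add(Add(-21187, Mul(-1, 86415)), -368) = Add(Add(-21187, -86415), -368) = Add(-107602, -368) = -107970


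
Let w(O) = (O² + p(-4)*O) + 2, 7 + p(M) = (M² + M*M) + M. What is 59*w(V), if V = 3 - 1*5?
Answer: -2124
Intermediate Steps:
p(M) = -7 + M + 2*M² (p(M) = -7 + ((M² + M*M) + M) = -7 + ((M² + M²) + M) = -7 + (2*M² + M) = -7 + (M + 2*M²) = -7 + M + 2*M²)
V = -2 (V = 3 - 5 = -2)
w(O) = 2 + O² + 21*O (w(O) = (O² + (-7 - 4 + 2*(-4)²)*O) + 2 = (O² + (-7 - 4 + 2*16)*O) + 2 = (O² + (-7 - 4 + 32)*O) + 2 = (O² + 21*O) + 2 = 2 + O² + 21*O)
59*w(V) = 59*(2 + (-2)² + 21*(-2)) = 59*(2 + 4 - 42) = 59*(-36) = -2124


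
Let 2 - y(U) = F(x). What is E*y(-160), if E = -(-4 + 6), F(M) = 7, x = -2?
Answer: 10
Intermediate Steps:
E = -2 (E = -1*2 = -2)
y(U) = -5 (y(U) = 2 - 1*7 = 2 - 7 = -5)
E*y(-160) = -2*(-5) = 10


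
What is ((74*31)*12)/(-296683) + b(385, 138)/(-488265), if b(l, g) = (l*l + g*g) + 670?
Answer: -63265605257/144859924995 ≈ -0.43674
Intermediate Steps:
b(l, g) = 670 + g**2 + l**2 (b(l, g) = (l**2 + g**2) + 670 = (g**2 + l**2) + 670 = 670 + g**2 + l**2)
((74*31)*12)/(-296683) + b(385, 138)/(-488265) = ((74*31)*12)/(-296683) + (670 + 138**2 + 385**2)/(-488265) = (2294*12)*(-1/296683) + (670 + 19044 + 148225)*(-1/488265) = 27528*(-1/296683) + 167939*(-1/488265) = -27528/296683 - 167939/488265 = -63265605257/144859924995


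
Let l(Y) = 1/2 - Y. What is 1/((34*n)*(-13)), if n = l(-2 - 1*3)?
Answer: -1/2431 ≈ -0.00041135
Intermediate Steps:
l(Y) = 1/2 - Y
n = 11/2 (n = 1/2 - (-2 - 1*3) = 1/2 - (-2 - 3) = 1/2 - 1*(-5) = 1/2 + 5 = 11/2 ≈ 5.5000)
1/((34*n)*(-13)) = 1/((34*(11/2))*(-13)) = 1/(187*(-13)) = 1/(-2431) = -1/2431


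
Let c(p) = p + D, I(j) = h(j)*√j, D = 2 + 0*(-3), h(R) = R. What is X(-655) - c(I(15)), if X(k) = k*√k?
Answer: -2 - 15*√15 - 655*I*√655 ≈ -60.095 - 16763.0*I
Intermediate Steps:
X(k) = k^(3/2)
D = 2 (D = 2 + 0 = 2)
I(j) = j^(3/2) (I(j) = j*√j = j^(3/2))
c(p) = 2 + p (c(p) = p + 2 = 2 + p)
X(-655) - c(I(15)) = (-655)^(3/2) - (2 + 15^(3/2)) = -655*I*√655 - (2 + 15*√15) = -655*I*√655 + (-2 - 15*√15) = -2 - 15*√15 - 655*I*√655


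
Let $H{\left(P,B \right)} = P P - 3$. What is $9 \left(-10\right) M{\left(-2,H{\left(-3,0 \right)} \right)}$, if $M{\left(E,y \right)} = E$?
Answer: $180$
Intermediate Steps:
$H{\left(P,B \right)} = -3 + P^{2}$ ($H{\left(P,B \right)} = P^{2} - 3 = -3 + P^{2}$)
$9 \left(-10\right) M{\left(-2,H{\left(-3,0 \right)} \right)} = 9 \left(-10\right) \left(-2\right) = \left(-90\right) \left(-2\right) = 180$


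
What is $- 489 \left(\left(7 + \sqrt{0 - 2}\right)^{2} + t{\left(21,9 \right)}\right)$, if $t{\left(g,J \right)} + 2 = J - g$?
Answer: $-16137 - 6846 i \sqrt{2} \approx -16137.0 - 9681.7 i$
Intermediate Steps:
$t{\left(g,J \right)} = -2 + J - g$ ($t{\left(g,J \right)} = -2 + \left(J - g\right) = -2 + J - g$)
$- 489 \left(\left(7 + \sqrt{0 - 2}\right)^{2} + t{\left(21,9 \right)}\right) = - 489 \left(\left(7 + \sqrt{0 - 2}\right)^{2} - 14\right) = - 489 \left(\left(7 + \sqrt{-2}\right)^{2} - 14\right) = - 489 \left(\left(7 + i \sqrt{2}\right)^{2} - 14\right) = - 489 \left(-14 + \left(7 + i \sqrt{2}\right)^{2}\right) = 6846 - 489 \left(7 + i \sqrt{2}\right)^{2}$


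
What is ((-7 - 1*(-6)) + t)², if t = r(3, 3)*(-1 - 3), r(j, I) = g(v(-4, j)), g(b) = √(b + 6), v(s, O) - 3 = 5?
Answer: 225 + 8*√14 ≈ 254.93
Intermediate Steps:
v(s, O) = 8 (v(s, O) = 3 + 5 = 8)
g(b) = √(6 + b)
r(j, I) = √14 (r(j, I) = √(6 + 8) = √14)
t = -4*√14 (t = √14*(-1 - 3) = √14*(-4) = -4*√14 ≈ -14.967)
((-7 - 1*(-6)) + t)² = ((-7 - 1*(-6)) - 4*√14)² = ((-7 + 6) - 4*√14)² = (-1 - 4*√14)²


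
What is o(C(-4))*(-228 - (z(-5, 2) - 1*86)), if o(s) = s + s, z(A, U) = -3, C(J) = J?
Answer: 1112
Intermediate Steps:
o(s) = 2*s
o(C(-4))*(-228 - (z(-5, 2) - 1*86)) = (2*(-4))*(-228 - (-3 - 1*86)) = -8*(-228 - (-3 - 86)) = -8*(-228 - 1*(-89)) = -8*(-228 + 89) = -8*(-139) = 1112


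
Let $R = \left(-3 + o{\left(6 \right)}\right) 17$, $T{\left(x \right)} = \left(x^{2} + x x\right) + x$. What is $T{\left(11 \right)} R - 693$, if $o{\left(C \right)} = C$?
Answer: $12210$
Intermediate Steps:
$T{\left(x \right)} = x + 2 x^{2}$ ($T{\left(x \right)} = \left(x^{2} + x^{2}\right) + x = 2 x^{2} + x = x + 2 x^{2}$)
$R = 51$ ($R = \left(-3 + 6\right) 17 = 3 \cdot 17 = 51$)
$T{\left(11 \right)} R - 693 = 11 \left(1 + 2 \cdot 11\right) 51 - 693 = 11 \left(1 + 22\right) 51 - 693 = 11 \cdot 23 \cdot 51 - 693 = 253 \cdot 51 - 693 = 12903 - 693 = 12210$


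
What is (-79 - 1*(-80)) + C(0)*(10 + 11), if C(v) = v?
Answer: 1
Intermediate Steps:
(-79 - 1*(-80)) + C(0)*(10 + 11) = (-79 - 1*(-80)) + 0*(10 + 11) = (-79 + 80) + 0*21 = 1 + 0 = 1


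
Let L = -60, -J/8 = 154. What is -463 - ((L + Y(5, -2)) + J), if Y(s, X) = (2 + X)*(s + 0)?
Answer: 829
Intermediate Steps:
Y(s, X) = s*(2 + X) (Y(s, X) = (2 + X)*s = s*(2 + X))
J = -1232 (J = -8*154 = -1232)
-463 - ((L + Y(5, -2)) + J) = -463 - ((-60 + 5*(2 - 2)) - 1232) = -463 - ((-60 + 5*0) - 1232) = -463 - ((-60 + 0) - 1232) = -463 - (-60 - 1232) = -463 - 1*(-1292) = -463 + 1292 = 829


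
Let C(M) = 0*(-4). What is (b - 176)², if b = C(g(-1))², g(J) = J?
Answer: 30976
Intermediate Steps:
C(M) = 0
b = 0 (b = 0² = 0)
(b - 176)² = (0 - 176)² = (-176)² = 30976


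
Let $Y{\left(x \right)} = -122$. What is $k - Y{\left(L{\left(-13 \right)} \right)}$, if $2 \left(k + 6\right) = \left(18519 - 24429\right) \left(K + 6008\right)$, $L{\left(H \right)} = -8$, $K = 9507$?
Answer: $-45846709$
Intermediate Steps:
$k = -45846831$ ($k = -6 + \frac{\left(18519 - 24429\right) \left(9507 + 6008\right)}{2} = -6 + \frac{\left(-5910\right) 15515}{2} = -6 + \frac{1}{2} \left(-91693650\right) = -6 - 45846825 = -45846831$)
$k - Y{\left(L{\left(-13 \right)} \right)} = -45846831 - -122 = -45846831 + 122 = -45846709$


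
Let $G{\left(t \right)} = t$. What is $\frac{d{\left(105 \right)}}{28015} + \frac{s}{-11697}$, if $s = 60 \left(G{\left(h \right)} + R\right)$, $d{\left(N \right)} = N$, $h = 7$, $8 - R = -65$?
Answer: $- \frac{8882921}{21846097} \approx -0.40661$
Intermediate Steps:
$R = 73$ ($R = 8 - -65 = 8 + 65 = 73$)
$s = 4800$ ($s = 60 \left(7 + 73\right) = 60 \cdot 80 = 4800$)
$\frac{d{\left(105 \right)}}{28015} + \frac{s}{-11697} = \frac{105}{28015} + \frac{4800}{-11697} = 105 \cdot \frac{1}{28015} + 4800 \left(- \frac{1}{11697}\right) = \frac{21}{5603} - \frac{1600}{3899} = - \frac{8882921}{21846097}$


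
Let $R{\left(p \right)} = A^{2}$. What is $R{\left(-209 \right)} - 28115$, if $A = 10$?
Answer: $-28015$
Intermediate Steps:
$R{\left(p \right)} = 100$ ($R{\left(p \right)} = 10^{2} = 100$)
$R{\left(-209 \right)} - 28115 = 100 - 28115 = -28015$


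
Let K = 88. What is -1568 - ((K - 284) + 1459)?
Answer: -2831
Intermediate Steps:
-1568 - ((K - 284) + 1459) = -1568 - ((88 - 284) + 1459) = -1568 - (-196 + 1459) = -1568 - 1*1263 = -1568 - 1263 = -2831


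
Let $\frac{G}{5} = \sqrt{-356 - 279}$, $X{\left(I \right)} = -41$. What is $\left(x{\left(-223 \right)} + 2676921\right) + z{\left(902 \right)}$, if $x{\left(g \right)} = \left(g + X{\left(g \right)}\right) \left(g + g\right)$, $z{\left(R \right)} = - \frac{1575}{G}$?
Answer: $2794665 + \frac{63 i \sqrt{635}}{127} \approx 2.7947 \cdot 10^{6} + 12.5 i$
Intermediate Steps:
$G = 5 i \sqrt{635}$ ($G = 5 \sqrt{-356 - 279} = 5 \sqrt{-635} = 5 i \sqrt{635} \approx 126.0 i$)
$z{\left(R \right)} = \frac{63 i \sqrt{635}}{127}$ ($z{\left(R \right)} = - \frac{1575}{5 i \sqrt{635}} = - 1575 \left(- \frac{i \sqrt{635}}{3175}\right) = \frac{63 i \sqrt{635}}{127}$)
$x{\left(g \right)} = 2 g \left(-41 + g\right)$ ($x{\left(g \right)} = \left(g - 41\right) \left(g + g\right) = \left(-41 + g\right) 2 g = 2 g \left(-41 + g\right)$)
$\left(x{\left(-223 \right)} + 2676921\right) + z{\left(902 \right)} = \left(2 \left(-223\right) \left(-41 - 223\right) + 2676921\right) + \frac{63 i \sqrt{635}}{127} = \left(2 \left(-223\right) \left(-264\right) + 2676921\right) + \frac{63 i \sqrt{635}}{127} = \left(117744 + 2676921\right) + \frac{63 i \sqrt{635}}{127} = 2794665 + \frac{63 i \sqrt{635}}{127}$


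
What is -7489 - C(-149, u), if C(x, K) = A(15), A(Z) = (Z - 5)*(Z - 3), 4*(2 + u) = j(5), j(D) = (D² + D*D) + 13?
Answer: -7609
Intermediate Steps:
j(D) = 13 + 2*D² (j(D) = (D² + D²) + 13 = 2*D² + 13 = 13 + 2*D²)
u = 55/4 (u = -2 + (13 + 2*5²)/4 = -2 + (13 + 2*25)/4 = -2 + (13 + 50)/4 = -2 + (¼)*63 = -2 + 63/4 = 55/4 ≈ 13.750)
A(Z) = (-5 + Z)*(-3 + Z)
C(x, K) = 120 (C(x, K) = 15 + 15² - 8*15 = 15 + 225 - 120 = 120)
-7489 - C(-149, u) = -7489 - 1*120 = -7489 - 120 = -7609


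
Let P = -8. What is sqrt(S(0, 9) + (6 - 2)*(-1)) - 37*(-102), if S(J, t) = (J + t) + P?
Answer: 3774 + I*sqrt(3) ≈ 3774.0 + 1.732*I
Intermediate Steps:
S(J, t) = -8 + J + t (S(J, t) = (J + t) - 8 = -8 + J + t)
sqrt(S(0, 9) + (6 - 2)*(-1)) - 37*(-102) = sqrt((-8 + 0 + 9) + (6 - 2)*(-1)) - 37*(-102) = sqrt(1 + 4*(-1)) + 3774 = sqrt(1 - 4) + 3774 = sqrt(-3) + 3774 = I*sqrt(3) + 3774 = 3774 + I*sqrt(3)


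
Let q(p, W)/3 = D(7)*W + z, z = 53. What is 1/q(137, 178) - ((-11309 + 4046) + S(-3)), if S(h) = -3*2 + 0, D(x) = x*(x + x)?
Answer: 381557080/52491 ≈ 7269.0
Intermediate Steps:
D(x) = 2*x**2 (D(x) = x*(2*x) = 2*x**2)
S(h) = -6 (S(h) = -6 + 0 = -6)
q(p, W) = 159 + 294*W (q(p, W) = 3*((2*7**2)*W + 53) = 3*((2*49)*W + 53) = 3*(98*W + 53) = 3*(53 + 98*W) = 159 + 294*W)
1/q(137, 178) - ((-11309 + 4046) + S(-3)) = 1/(159 + 294*178) - ((-11309 + 4046) - 6) = 1/(159 + 52332) - (-7263 - 6) = 1/52491 - 1*(-7269) = 1/52491 + 7269 = 381557080/52491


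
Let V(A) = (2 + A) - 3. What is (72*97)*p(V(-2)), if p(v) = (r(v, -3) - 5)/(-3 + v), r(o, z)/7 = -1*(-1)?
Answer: -2328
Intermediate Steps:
r(o, z) = 7 (r(o, z) = 7*(-1*(-1)) = 7*1 = 7)
V(A) = -1 + A
p(v) = 2/(-3 + v) (p(v) = (7 - 5)/(-3 + v) = 2/(-3 + v))
(72*97)*p(V(-2)) = (72*97)*(2/(-3 + (-1 - 2))) = 6984*(2/(-3 - 3)) = 6984*(2/(-6)) = 6984*(2*(-⅙)) = 6984*(-⅓) = -2328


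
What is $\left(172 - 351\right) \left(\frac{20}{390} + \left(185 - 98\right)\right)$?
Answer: $- \frac{607705}{39} \approx -15582.0$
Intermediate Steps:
$\left(172 - 351\right) \left(\frac{20}{390} + \left(185 - 98\right)\right) = - 179 \left(20 \cdot \frac{1}{390} + 87\right) = - 179 \left(\frac{2}{39} + 87\right) = \left(-179\right) \frac{3395}{39} = - \frac{607705}{39}$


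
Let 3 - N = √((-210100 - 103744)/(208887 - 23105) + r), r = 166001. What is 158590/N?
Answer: -1473158369/513966865 - 15859*√1432364540342379/1541900595 ≈ -392.13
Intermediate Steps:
N = 3 - √1432364540342379/92891 (N = 3 - √((-210100 - 103744)/(208887 - 23105) + 166001) = 3 - √(-313844/185782 + 166001) = 3 - √(-313844*1/185782 + 166001) = 3 - √(-156922/92891 + 166001) = 3 - √(15419841969/92891) = 3 - √1432364540342379/92891 ≈ -404.43)
158590/N = 158590/(3 - √1432364540342379/92891)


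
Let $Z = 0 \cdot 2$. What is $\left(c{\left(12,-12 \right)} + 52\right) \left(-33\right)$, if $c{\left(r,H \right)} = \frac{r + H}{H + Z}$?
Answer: $-1716$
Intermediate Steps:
$Z = 0$
$c{\left(r,H \right)} = \frac{H + r}{H}$ ($c{\left(r,H \right)} = \frac{r + H}{H + 0} = \frac{H + r}{H}$)
$\left(c{\left(12,-12 \right)} + 52\right) \left(-33\right) = \left(\frac{-12 + 12}{-12} + 52\right) \left(-33\right) = \left(\left(- \frac{1}{12}\right) 0 + 52\right) \left(-33\right) = \left(0 + 52\right) \left(-33\right) = 52 \left(-33\right) = -1716$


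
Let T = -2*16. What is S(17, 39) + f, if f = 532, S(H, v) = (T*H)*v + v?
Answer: -20645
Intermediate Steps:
T = -32
S(H, v) = v - 32*H*v (S(H, v) = (-32*H)*v + v = -32*H*v + v = v - 32*H*v)
S(17, 39) + f = 39*(1 - 32*17) + 532 = 39*(1 - 544) + 532 = 39*(-543) + 532 = -21177 + 532 = -20645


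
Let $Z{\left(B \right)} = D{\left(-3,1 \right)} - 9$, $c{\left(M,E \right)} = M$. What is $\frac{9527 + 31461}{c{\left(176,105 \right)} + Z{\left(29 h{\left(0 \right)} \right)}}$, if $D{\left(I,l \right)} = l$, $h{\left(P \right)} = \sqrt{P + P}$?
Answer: $\frac{10247}{42} \approx 243.98$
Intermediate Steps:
$h{\left(P \right)} = \sqrt{2} \sqrt{P}$ ($h{\left(P \right)} = \sqrt{2 P} = \sqrt{2} \sqrt{P}$)
$Z{\left(B \right)} = -8$ ($Z{\left(B \right)} = 1 - 9 = -8$)
$\frac{9527 + 31461}{c{\left(176,105 \right)} + Z{\left(29 h{\left(0 \right)} \right)}} = \frac{9527 + 31461}{176 - 8} = \frac{40988}{168} = 40988 \cdot \frac{1}{168} = \frac{10247}{42}$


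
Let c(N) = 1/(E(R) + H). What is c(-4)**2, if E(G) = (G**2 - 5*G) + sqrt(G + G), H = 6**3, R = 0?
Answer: 1/46656 ≈ 2.1433e-5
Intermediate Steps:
H = 216
E(G) = G**2 - 5*G + sqrt(2)*sqrt(G) (E(G) = (G**2 - 5*G) + sqrt(2*G) = (G**2 - 5*G) + sqrt(2)*sqrt(G) = G**2 - 5*G + sqrt(2)*sqrt(G))
c(N) = 1/216 (c(N) = 1/((0**2 - 5*0 + sqrt(2)*sqrt(0)) + 216) = 1/((0 + 0 + sqrt(2)*0) + 216) = 1/((0 + 0 + 0) + 216) = 1/(0 + 216) = 1/216)
c(-4)**2 = (1/216)**2 = 1/46656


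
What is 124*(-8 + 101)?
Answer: 11532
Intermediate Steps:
124*(-8 + 101) = 124*93 = 11532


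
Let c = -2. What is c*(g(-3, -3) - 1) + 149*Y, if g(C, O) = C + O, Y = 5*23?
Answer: 17149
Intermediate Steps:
Y = 115
c*(g(-3, -3) - 1) + 149*Y = -2*((-3 - 3) - 1) + 149*115 = -2*(-6 - 1) + 17135 = -2*(-7) + 17135 = 14 + 17135 = 17149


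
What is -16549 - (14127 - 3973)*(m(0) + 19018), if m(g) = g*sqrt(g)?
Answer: -193125321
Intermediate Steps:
m(g) = g**(3/2)
-16549 - (14127 - 3973)*(m(0) + 19018) = -16549 - (14127 - 3973)*(0**(3/2) + 19018) = -16549 - 10154*(0 + 19018) = -16549 - 10154*19018 = -16549 - 1*193108772 = -16549 - 193108772 = -193125321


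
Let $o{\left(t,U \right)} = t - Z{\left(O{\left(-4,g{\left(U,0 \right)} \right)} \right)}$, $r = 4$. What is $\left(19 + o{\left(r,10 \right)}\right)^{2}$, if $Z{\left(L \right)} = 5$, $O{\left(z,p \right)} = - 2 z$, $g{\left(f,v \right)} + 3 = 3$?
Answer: $324$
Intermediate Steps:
$g{\left(f,v \right)} = 0$ ($g{\left(f,v \right)} = -3 + 3 = 0$)
$o{\left(t,U \right)} = -5 + t$ ($o{\left(t,U \right)} = t - 5 = -5 + t$)
$\left(19 + o{\left(r,10 \right)}\right)^{2} = \left(19 + \left(-5 + 4\right)\right)^{2} = \left(19 - 1\right)^{2} = 18^{2} = 324$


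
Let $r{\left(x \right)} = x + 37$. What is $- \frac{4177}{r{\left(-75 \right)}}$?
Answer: $\frac{4177}{38} \approx 109.92$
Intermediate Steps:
$r{\left(x \right)} = 37 + x$
$- \frac{4177}{r{\left(-75 \right)}} = - \frac{4177}{37 - 75} = - \frac{4177}{-38} = \left(-4177\right) \left(- \frac{1}{38}\right) = \frac{4177}{38}$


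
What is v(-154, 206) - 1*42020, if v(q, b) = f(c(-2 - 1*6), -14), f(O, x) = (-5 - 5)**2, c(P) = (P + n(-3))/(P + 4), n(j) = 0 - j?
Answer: -41920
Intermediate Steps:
n(j) = -j
c(P) = (3 + P)/(4 + P) (c(P) = (P - 1*(-3))/(P + 4) = (P + 3)/(4 + P) = (3 + P)/(4 + P))
f(O, x) = 100 (f(O, x) = (-10)**2 = 100)
v(q, b) = 100
v(-154, 206) - 1*42020 = 100 - 1*42020 = 100 - 42020 = -41920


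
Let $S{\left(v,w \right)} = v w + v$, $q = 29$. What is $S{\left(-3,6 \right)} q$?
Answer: $-609$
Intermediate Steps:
$S{\left(v,w \right)} = v + v w$
$S{\left(-3,6 \right)} q = - 3 \left(1 + 6\right) 29 = \left(-3\right) 7 \cdot 29 = \left(-21\right) 29 = -609$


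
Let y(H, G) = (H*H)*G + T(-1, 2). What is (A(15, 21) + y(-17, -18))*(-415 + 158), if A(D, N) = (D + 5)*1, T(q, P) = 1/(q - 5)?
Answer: 7990901/6 ≈ 1.3318e+6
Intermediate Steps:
T(q, P) = 1/(-5 + q)
A(D, N) = 5 + D (A(D, N) = (5 + D)*1 = 5 + D)
y(H, G) = -⅙ + G*H² (y(H, G) = (H*H)*G + 1/(-5 - 1) = H²*G + 1/(-6) = G*H² - ⅙ = -⅙ + G*H²)
(A(15, 21) + y(-17, -18))*(-415 + 158) = ((5 + 15) + (-⅙ - 18*(-17)²))*(-415 + 158) = (20 + (-⅙ - 18*289))*(-257) = (20 + (-⅙ - 5202))*(-257) = (20 - 31213/6)*(-257) = -31093/6*(-257) = 7990901/6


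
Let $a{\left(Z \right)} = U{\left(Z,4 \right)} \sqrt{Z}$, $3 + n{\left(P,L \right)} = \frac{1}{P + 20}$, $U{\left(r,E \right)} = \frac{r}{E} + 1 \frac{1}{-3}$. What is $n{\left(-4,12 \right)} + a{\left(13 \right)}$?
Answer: $- \frac{47}{16} + \frac{35 \sqrt{13}}{12} \approx 7.5787$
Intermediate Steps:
$U{\left(r,E \right)} = - \frac{1}{3} + \frac{r}{E}$ ($U{\left(r,E \right)} = \frac{r}{E} + 1 \left(- \frac{1}{3}\right) = \frac{r}{E} - \frac{1}{3} = - \frac{1}{3} + \frac{r}{E}$)
$n{\left(P,L \right)} = -3 + \frac{1}{20 + P}$ ($n{\left(P,L \right)} = -3 + \frac{1}{P + 20} = -3 + \frac{1}{20 + P}$)
$a{\left(Z \right)} = \sqrt{Z} \left(- \frac{1}{3} + \frac{Z}{4}\right)$ ($a{\left(Z \right)} = \frac{Z - \frac{4}{3}}{4} \sqrt{Z} = \frac{- \frac{4}{3} + Z}{4} \sqrt{Z} = \left(- \frac{1}{3} + \frac{Z}{4}\right) \sqrt{Z} = \sqrt{Z} \left(- \frac{1}{3} + \frac{Z}{4}\right)$)
$n{\left(-4,12 \right)} + a{\left(13 \right)} = \frac{-59 - -12}{20 - 4} + \frac{\sqrt{13} \left(-4 + 3 \cdot 13\right)}{12} = \frac{-59 + 12}{16} + \frac{\sqrt{13} \left(-4 + 39\right)}{12} = \frac{1}{16} \left(-47\right) + \frac{1}{12} \sqrt{13} \cdot 35 = - \frac{47}{16} + \frac{35 \sqrt{13}}{12}$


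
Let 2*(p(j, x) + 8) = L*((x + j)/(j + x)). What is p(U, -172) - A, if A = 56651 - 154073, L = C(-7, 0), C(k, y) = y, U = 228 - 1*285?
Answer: 97414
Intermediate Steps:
U = -57 (U = 228 - 285 = -57)
L = 0
A = -97422
p(j, x) = -8 (p(j, x) = -8 + (0*((x + j)/(j + x)))/2 = -8 + (0*((j + x)/(j + x)))/2 = -8 + (0*1)/2 = -8 + (½)*0 = -8 + 0 = -8)
p(U, -172) - A = -8 - 1*(-97422) = -8 + 97422 = 97414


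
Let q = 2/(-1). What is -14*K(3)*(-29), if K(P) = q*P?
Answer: -2436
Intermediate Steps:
q = -2 (q = 2*(-1) = -2)
K(P) = -2*P
-14*K(3)*(-29) = -(-28)*3*(-29) = -14*(-6)*(-29) = 84*(-29) = -2436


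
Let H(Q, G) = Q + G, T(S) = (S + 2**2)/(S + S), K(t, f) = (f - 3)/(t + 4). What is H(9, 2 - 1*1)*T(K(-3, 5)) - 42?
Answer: -27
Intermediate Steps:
K(t, f) = (-3 + f)/(4 + t)
T(S) = (4 + S)/(2*S) (T(S) = (S + 4)/((2*S)) = (4 + S)*(1/(2*S)) = (4 + S)/(2*S))
H(Q, G) = G + Q
H(9, 2 - 1*1)*T(K(-3, 5)) - 42 = ((2 - 1*1) + 9)*((4 + (-3 + 5)/(4 - 3))/(2*(((-3 + 5)/(4 - 3))))) - 42 = ((2 - 1) + 9)*((4 + 2/1)/(2*((2/1)))) - 42 = (1 + 9)*((4 + 1*2)/(2*((1*2)))) - 42 = 10*((1/2)*(4 + 2)/2) - 42 = 10*((1/2)*(1/2)*6) - 42 = 10*(3/2) - 42 = 15 - 42 = -27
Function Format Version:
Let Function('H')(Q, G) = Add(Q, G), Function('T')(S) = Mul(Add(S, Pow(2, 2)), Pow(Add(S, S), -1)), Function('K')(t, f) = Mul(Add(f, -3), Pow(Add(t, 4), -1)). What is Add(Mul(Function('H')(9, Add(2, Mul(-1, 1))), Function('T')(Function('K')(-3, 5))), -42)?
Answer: -27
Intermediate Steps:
Function('K')(t, f) = Mul(Pow(Add(4, t), -1), Add(-3, f)) (Function('K')(t, f) = Mul(Add(-3, f), Pow(Add(4, t), -1)) = Mul(Pow(Add(4, t), -1), Add(-3, f)))
Function('T')(S) = Mul(Rational(1, 2), Pow(S, -1), Add(4, S)) (Function('T')(S) = Mul(Add(S, 4), Pow(Mul(2, S), -1)) = Mul(Add(4, S), Mul(Rational(1, 2), Pow(S, -1))) = Mul(Rational(1, 2), Pow(S, -1), Add(4, S)))
Function('H')(Q, G) = Add(G, Q)
Add(Mul(Function('H')(9, Add(2, Mul(-1, 1))), Function('T')(Function('K')(-3, 5))), -42) = Add(Mul(Add(Add(2, Mul(-1, 1)), 9), Mul(Rational(1, 2), Pow(Mul(Pow(Add(4, -3), -1), Add(-3, 5)), -1), Add(4, Mul(Pow(Add(4, -3), -1), Add(-3, 5))))), -42) = Add(Mul(Add(Add(2, -1), 9), Mul(Rational(1, 2), Pow(Mul(Pow(1, -1), 2), -1), Add(4, Mul(Pow(1, -1), 2)))), -42) = Add(Mul(Add(1, 9), Mul(Rational(1, 2), Pow(Mul(1, 2), -1), Add(4, Mul(1, 2)))), -42) = Add(Mul(10, Mul(Rational(1, 2), Pow(2, -1), Add(4, 2))), -42) = Add(Mul(10, Mul(Rational(1, 2), Rational(1, 2), 6)), -42) = Add(Mul(10, Rational(3, 2)), -42) = Add(15, -42) = -27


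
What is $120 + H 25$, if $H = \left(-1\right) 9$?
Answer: $-105$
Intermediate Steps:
$H = -9$
$120 + H 25 = 120 - 225 = -105$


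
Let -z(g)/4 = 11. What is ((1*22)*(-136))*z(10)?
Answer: 131648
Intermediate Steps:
z(g) = -44 (z(g) = -4*11 = -44)
((1*22)*(-136))*z(10) = ((1*22)*(-136))*(-44) = (22*(-136))*(-44) = -2992*(-44) = 131648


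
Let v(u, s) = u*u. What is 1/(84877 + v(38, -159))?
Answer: 1/86321 ≈ 1.1585e-5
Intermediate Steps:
v(u, s) = u²
1/(84877 + v(38, -159)) = 1/(84877 + 38²) = 1/(84877 + 1444) = 1/86321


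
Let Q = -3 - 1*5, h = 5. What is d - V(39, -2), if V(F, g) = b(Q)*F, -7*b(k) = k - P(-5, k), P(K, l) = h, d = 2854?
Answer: 19471/7 ≈ 2781.6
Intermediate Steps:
P(K, l) = 5
Q = -8 (Q = -3 - 5 = -8)
b(k) = 5/7 - k/7 (b(k) = -(k - 1*5)/7 = -(k - 5)/7 = -(-5 + k)/7 = 5/7 - k/7)
V(F, g) = 13*F/7 (V(F, g) = (5/7 - 1/7*(-8))*F = (5/7 + 8/7)*F = 13*F/7)
d - V(39, -2) = 2854 - 13*39/7 = 2854 - 1*507/7 = 2854 - 507/7 = 19471/7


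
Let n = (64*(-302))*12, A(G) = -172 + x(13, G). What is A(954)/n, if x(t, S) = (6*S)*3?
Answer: -2125/28992 ≈ -0.073296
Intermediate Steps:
x(t, S) = 18*S
A(G) = -172 + 18*G
n = -231936 (n = -19328*12 = -231936)
A(954)/n = (-172 + 18*954)/(-231936) = (-172 + 17172)*(-1/231936) = 17000*(-1/231936) = -2125/28992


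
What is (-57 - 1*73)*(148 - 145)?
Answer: -390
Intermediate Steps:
(-57 - 1*73)*(148 - 145) = (-57 - 73)*3 = -130*3 = -390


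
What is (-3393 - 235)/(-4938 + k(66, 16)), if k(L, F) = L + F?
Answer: 907/1214 ≈ 0.74712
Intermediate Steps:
k(L, F) = F + L
(-3393 - 235)/(-4938 + k(66, 16)) = (-3393 - 235)/(-4938 + (16 + 66)) = -3628/(-4938 + 82) = -3628/(-4856) = -3628*(-1/4856) = 907/1214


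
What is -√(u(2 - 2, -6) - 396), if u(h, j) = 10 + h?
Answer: -I*√386 ≈ -19.647*I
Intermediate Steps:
-√(u(2 - 2, -6) - 396) = -√((10 + (2 - 2)) - 396) = -√((10 + 0) - 396) = -√(10 - 396) = -√(-386) = -I*√386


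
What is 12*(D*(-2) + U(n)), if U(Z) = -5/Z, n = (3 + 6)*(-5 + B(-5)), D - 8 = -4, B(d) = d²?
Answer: -289/3 ≈ -96.333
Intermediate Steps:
D = 4 (D = 8 - 4 = 4)
n = 180 (n = (3 + 6)*(-5 + (-5)²) = 9*(-5 + 25) = 9*20 = 180)
12*(D*(-2) + U(n)) = 12*(4*(-2) - 5/180) = 12*(-8 - 5*1/180) = 12*(-8 - 1/36) = 12*(-289/36) = -289/3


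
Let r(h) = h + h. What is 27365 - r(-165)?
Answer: 27695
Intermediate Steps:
r(h) = 2*h
27365 - r(-165) = 27365 - 2*(-165) = 27365 - 1*(-330) = 27365 + 330 = 27695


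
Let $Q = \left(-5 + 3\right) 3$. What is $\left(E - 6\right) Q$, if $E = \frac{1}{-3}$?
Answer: $38$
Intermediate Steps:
$E = - \frac{1}{3} \approx -0.33333$
$Q = -6$ ($Q = \left(-2\right) 3 = -6$)
$\left(E - 6\right) Q = \left(- \frac{1}{3} - 6\right) \left(-6\right) = \left(- \frac{19}{3}\right) \left(-6\right) = 38$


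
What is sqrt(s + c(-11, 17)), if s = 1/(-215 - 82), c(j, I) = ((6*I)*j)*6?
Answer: I*sqrt(65980365)/99 ≈ 82.049*I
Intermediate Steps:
c(j, I) = 36*I*j (c(j, I) = (6*I*j)*6 = 36*I*j)
s = -1/297 (s = 1/(-297) = -1/297 ≈ -0.0033670)
sqrt(s + c(-11, 17)) = sqrt(-1/297 + 36*17*(-11)) = sqrt(-1/297 - 6732) = sqrt(-1999405/297) = I*sqrt(65980365)/99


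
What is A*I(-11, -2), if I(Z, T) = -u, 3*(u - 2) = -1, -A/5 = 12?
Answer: 100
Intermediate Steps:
A = -60 (A = -5*12 = -60)
u = 5/3 (u = 2 + (⅓)*(-1) = 2 - ⅓ = 5/3 ≈ 1.6667)
I(Z, T) = -5/3 (I(Z, T) = -1*5/3 = -5/3)
A*I(-11, -2) = -60*(-5/3) = 100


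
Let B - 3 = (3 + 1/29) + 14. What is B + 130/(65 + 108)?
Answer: 104283/5017 ≈ 20.786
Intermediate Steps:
B = 581/29 (B = 3 + ((3 + 1/29) + 14) = 3 + (88/29 + 14) = 3 + 494/29 = 581/29 ≈ 20.034)
B + 130/(65 + 108) = 581/29 + 130/(65 + 108) = 581/29 + 130/173 = 104283/5017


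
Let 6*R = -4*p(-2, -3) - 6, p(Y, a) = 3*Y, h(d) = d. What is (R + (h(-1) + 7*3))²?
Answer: 529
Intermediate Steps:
R = 3 (R = (-12*(-2) - 6)/6 = (-4*(-6) - 6)/6 = (24 - 6)/6 = (⅙)*18 = 3)
(R + (h(-1) + 7*3))² = (3 + (-1 + 7*3))² = (3 + (-1 + 21))² = (3 + 20)² = 23² = 529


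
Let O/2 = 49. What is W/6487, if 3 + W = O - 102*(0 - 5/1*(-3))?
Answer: -1435/6487 ≈ -0.22121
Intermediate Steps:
O = 98 (O = 2*49 = 98)
W = -1435 (W = -3 + (98 - 102*(0 - 5/1*(-3))) = -3 + (98 - 102*(0 - 5*1*(-3))) = -3 + (98 - 102*(0 - 5*(-3))) = -3 + (98 - 102*(0 + 15)) = -3 + (98 - 102*15) = -3 + (98 - 1530) = -3 - 1432 = -1435)
W/6487 = -1435/6487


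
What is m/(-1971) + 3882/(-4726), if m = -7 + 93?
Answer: -4028929/4657473 ≈ -0.86505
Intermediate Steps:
m = 86
m/(-1971) + 3882/(-4726) = 86/(-1971) + 3882/(-4726) = 86*(-1/1971) + 3882*(-1/4726) = -86/1971 - 1941/2363 = -4028929/4657473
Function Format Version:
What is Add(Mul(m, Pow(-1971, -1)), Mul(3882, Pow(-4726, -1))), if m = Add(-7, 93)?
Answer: Rational(-4028929, 4657473) ≈ -0.86505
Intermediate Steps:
m = 86
Add(Mul(m, Pow(-1971, -1)), Mul(3882, Pow(-4726, -1))) = Add(Mul(86, Pow(-1971, -1)), Mul(3882, Pow(-4726, -1))) = Add(Mul(86, Rational(-1, 1971)), Mul(3882, Rational(-1, 4726))) = Add(Rational(-86, 1971), Rational(-1941, 2363)) = Rational(-4028929, 4657473)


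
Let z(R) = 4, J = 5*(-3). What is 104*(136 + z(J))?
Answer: 14560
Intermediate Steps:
J = -15
104*(136 + z(J)) = 104*(136 + 4) = 104*140 = 14560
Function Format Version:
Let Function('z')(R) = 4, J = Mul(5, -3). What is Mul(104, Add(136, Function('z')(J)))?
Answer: 14560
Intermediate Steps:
J = -15
Mul(104, Add(136, Function('z')(J))) = Mul(104, Add(136, 4)) = Mul(104, 140) = 14560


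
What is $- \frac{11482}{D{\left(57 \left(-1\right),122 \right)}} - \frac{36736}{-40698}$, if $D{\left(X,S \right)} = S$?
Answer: $- \frac{16529023}{177327} \approx -93.212$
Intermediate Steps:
$- \frac{11482}{D{\left(57 \left(-1\right),122 \right)}} - \frac{36736}{-40698} = - \frac{11482}{122} - \frac{36736}{-40698} = \left(-11482\right) \frac{1}{122} - - \frac{2624}{2907} = - \frac{5741}{61} + \frac{2624}{2907} = - \frac{16529023}{177327}$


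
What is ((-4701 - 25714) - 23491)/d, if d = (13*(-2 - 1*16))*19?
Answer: 26953/2223 ≈ 12.125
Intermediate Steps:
d = -4446 (d = (13*(-2 - 16))*19 = (13*(-18))*19 = -234*19 = -4446)
((-4701 - 25714) - 23491)/d = ((-4701 - 25714) - 23491)/(-4446) = (-30415 - 23491)*(-1/4446) = -53906*(-1/4446) = 26953/2223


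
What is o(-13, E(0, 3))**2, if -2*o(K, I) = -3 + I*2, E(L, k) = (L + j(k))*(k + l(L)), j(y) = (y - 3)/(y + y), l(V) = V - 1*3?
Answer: 9/4 ≈ 2.2500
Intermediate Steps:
l(V) = -3 + V (l(V) = V - 3 = -3 + V)
j(y) = (-3 + y)/(2*y) (j(y) = (-3 + y)/((2*y)) = (-3 + y)*(1/(2*y)) = (-3 + y)/(2*y))
E(L, k) = (L + (-3 + k)/(2*k))*(-3 + L + k) (E(L, k) = (L + (-3 + k)/(2*k))*(k + (-3 + L)) = (L + (-3 + k)/(2*k))*(-3 + L + k))
o(K, I) = 3/2 - I (o(K, I) = -(-3 + I*2)/2 = -(-3 + 2*I)/2 = 3/2 - I)
o(-13, E(0, 3))**2 = (3/2 - (3*(-3 + 3 + 2*0*3 + 2*0*(-3 + 0)) + (-3 + 0)*(-3 + 3))/(2*3))**2 = (3/2 - (3*(-3 + 3 + 0 + 2*0*(-3)) - 3*0)/(2*3))**2 = (3/2 - (3*(-3 + 3 + 0 + 0) + 0)/(2*3))**2 = (3/2 - (3*0 + 0)/(2*3))**2 = (3/2 - (0 + 0)/(2*3))**2 = (3/2 - 0/(2*3))**2 = (3/2 - 1*0)**2 = (3/2 + 0)**2 = (3/2)**2 = 9/4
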